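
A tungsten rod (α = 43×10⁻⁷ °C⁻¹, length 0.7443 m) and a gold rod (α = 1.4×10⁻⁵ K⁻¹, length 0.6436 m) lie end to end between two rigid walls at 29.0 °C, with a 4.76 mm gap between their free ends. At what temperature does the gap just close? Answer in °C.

T = 419 °C

α₁L₁ = 3.20049×10⁻⁶ m/K, α₂L₂ = 9.0104×10⁻⁶ m/K → total 1.221089×10⁻⁵ m/K
ΔT = g/(α₁L₁+α₂L₂) = 4.76×10⁻³ / 1.221089×10⁻⁵ = 389.82 K
T = 29.0 + 389.82 = 418.82 °C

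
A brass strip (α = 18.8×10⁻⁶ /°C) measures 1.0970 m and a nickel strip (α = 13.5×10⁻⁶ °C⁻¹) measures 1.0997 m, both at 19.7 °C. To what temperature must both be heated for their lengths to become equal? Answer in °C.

Equal length when α₁L₁ΔT − α₂L₂ΔT = L₂ − L₁ = 2.70×10⁻³ m
α₁L₁ = 2.06236×10⁻⁵, α₂L₂ = 1.484595×10⁻⁵ → Δ(αL) = 5.77765×10⁻⁶ m/K
ΔT = 2.70×10⁻³ / 5.77765×10⁻⁶ = 467.318 K, so T = 19.7 + 467.318 = 487.018 °C

T = 487.0 °C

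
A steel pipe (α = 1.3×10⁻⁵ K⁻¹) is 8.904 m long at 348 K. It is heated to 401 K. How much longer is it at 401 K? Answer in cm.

|ΔT| = |401 − 348| = 53 K
ΔL = αL₀ΔT = (1.3×10⁻⁵)(8.904)(53) = 6.13×10⁻³ m

ΔL = 0.613 cm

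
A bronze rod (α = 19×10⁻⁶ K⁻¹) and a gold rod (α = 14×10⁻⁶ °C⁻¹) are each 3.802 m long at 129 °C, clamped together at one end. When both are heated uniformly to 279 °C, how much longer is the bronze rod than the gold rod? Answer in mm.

ΔT = 150 K
bronze: ΔL = 19×10⁻⁶ × 3.802 m × 150 = 1.0836×10⁻² m = 10.836 mm
gold: ΔL = 14×10⁻⁶ × 3.802 m × 150 = 7.9842×10⁻³ m = 7.9842 mm
difference = 10.836 − 7.9842 = 2.8518 mm

2.85 mm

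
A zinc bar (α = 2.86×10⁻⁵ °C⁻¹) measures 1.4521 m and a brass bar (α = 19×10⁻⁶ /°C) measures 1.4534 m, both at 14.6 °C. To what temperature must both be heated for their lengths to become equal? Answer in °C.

T = 108.0 °C

Equal length when α₁L₁ΔT − α₂L₂ΔT = L₂ − L₁ = 1.30×10⁻³ m
α₁L₁ = 4.153006×10⁻⁵, α₂L₂ = 2.76146×10⁻⁵ → Δ(αL) = 1.391546×10⁻⁵ m/K
ΔT = 1.30×10⁻³ / 1.391546×10⁻⁵ = 93.421 K, so T = 14.6 + 93.421 = 108.021 °C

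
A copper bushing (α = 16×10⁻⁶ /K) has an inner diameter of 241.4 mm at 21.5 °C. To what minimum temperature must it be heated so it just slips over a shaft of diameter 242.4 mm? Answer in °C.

T = 280 °C

Required Δd = 242.4 − 241.4 = 1.0 mm
Δd = αd₀ΔT ⇒ ΔT = Δd/(αd₀) = 1.0 / (16×10⁻⁶ × 241.4) = 258.91 K
T_min = 21.5 + 258.91 = 280.41 °C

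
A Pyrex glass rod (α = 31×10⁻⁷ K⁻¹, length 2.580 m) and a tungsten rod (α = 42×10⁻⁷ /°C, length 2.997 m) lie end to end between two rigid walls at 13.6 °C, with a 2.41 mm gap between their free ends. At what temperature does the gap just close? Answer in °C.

Gap closes when ΔL₁ + ΔL₂ = 2.41 mm = 2.41×10⁻³ m
(α₁L₁ + α₂L₂)ΔT = g
α₁L₁ + α₂L₂ = 31×10⁻⁷×2.580 + 42×10⁻⁷×2.997 = 2.05854×10⁻⁵ m/K
ΔT = 2.41×10⁻³ / 2.05854×10⁻⁵ = 117.07 K
T = 13.6 + 117.07 = 130.67 °C

T = 131 °C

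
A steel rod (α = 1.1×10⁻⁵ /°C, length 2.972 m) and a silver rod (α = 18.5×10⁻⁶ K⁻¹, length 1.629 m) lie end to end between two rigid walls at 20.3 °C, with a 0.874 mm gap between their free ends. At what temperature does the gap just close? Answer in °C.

T = 34.2 °C

α₁L₁ = 3.2692×10⁻⁵ m/K, α₂L₂ = 3.01365×10⁻⁵ m/K → total 6.28285×10⁻⁵ m/K
ΔT = g/(α₁L₁+α₂L₂) = 8.74×10⁻⁴ / 6.28285×10⁻⁵ = 13.911 K
T = 20.3 + 13.911 = 34.211 °C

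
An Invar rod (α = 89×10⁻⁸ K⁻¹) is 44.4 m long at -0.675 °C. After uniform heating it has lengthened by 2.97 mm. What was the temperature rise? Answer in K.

ΔL = αL₀ΔT ⇒ ΔT = ΔL / (αL₀)
ΔT = 2.97×10⁻³ m / (89×10⁻⁸ × 44.4 m) = 75.159 K

ΔT = 75.2 K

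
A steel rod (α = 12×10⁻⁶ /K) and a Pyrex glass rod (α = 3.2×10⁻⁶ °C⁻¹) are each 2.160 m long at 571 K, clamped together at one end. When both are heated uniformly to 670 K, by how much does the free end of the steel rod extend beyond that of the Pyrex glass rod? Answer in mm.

1.88 mm

ΔT = 99 K
steel: ΔL = 12×10⁻⁶ × 2.160 m × 99 = 2.5661×10⁻³ m = 2.5661 mm
Pyrex glass: ΔL = 3.2×10⁻⁶ × 2.160 m × 99 = 6.8429×10⁻⁴ m = 0.68429 mm
difference = 2.5661 − 0.68429 = 1.88181 mm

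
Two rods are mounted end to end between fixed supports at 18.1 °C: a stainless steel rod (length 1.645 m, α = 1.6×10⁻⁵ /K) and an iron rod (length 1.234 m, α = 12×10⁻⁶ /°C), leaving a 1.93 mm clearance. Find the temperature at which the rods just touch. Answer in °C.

α₁L₁ = 2.632×10⁻⁵ m/K, α₂L₂ = 1.4808×10⁻⁵ m/K → total 4.1128×10⁻⁵ m/K
ΔT = g/(α₁L₁+α₂L₂) = 1.93×10⁻³ / 4.1128×10⁻⁵ = 46.927 K
T = 18.1 + 46.927 = 65.027 °C

T = 65.0 °C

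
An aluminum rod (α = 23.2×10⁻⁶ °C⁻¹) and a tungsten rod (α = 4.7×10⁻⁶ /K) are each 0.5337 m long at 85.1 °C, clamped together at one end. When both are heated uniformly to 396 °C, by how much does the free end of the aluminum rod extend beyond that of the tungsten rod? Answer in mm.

ΔT = 310.9 K
aluminum: ΔL = 23.2×10⁻⁶ × 0.5337 m × 310.9 = 3.8495×10⁻³ m = 3.8495 mm
tungsten: ΔL = 4.7×10⁻⁶ × 0.5337 m × 310.9 = 7.7986×10⁻⁴ m = 0.77986 mm
difference = 3.8495 − 0.77986 = 3.06964 mm

3.07 mm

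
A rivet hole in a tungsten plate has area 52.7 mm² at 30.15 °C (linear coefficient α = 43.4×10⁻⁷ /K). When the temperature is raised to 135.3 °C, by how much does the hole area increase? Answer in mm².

Area coefficient ≈ 2α; |ΔT| = 105.15 K
ΔA = 2αA₀ΔT = 2(43.4×10⁻⁷)(52.7)(105.15) = 0.0481 mm²

ΔA = 0.0481 mm²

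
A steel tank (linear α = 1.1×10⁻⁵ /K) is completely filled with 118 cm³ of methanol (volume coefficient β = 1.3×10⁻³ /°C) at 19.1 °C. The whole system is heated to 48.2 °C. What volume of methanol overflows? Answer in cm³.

The tank also expands: β_container ≈ 3α = 3.3×10⁻⁵ /K
Net overflow = V₀(β_liq − 3α_cont)ΔT
β − 3α = 1.30×10⁻³ − 3.3×10⁻⁵ = 1.267×10⁻³ /K; ΔT = 29.1 K
ΔV = 118 × 1.267×10⁻³ × 29.1 = 4.35 cm³

4.35 cm³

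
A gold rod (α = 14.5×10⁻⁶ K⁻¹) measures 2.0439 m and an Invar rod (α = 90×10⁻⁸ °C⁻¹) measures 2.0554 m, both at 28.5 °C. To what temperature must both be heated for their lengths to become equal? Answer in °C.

T = 442.4 °C

Equal length when α₁L₁ΔT − α₂L₂ΔT = L₂ − L₁ = 1.15×10⁻² m
α₁L₁ = 2.963655×10⁻⁵, α₂L₂ = 1.84986×10⁻⁶ → Δ(αL) = 2.778669×10⁻⁵ m/K
ΔT = 1.15×10⁻² / 2.778669×10⁻⁵ = 413.867 K, so T = 28.5 + 413.867 = 442.367 °C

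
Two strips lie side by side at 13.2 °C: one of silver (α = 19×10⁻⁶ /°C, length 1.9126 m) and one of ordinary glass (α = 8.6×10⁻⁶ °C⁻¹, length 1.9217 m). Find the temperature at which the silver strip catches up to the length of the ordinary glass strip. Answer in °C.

L₁(1 + α₁ΔT) = L₂(1 + α₂ΔT) ⇒ ΔT = (L₂ − L₁)/(α₁L₁ − α₂L₂)
L₂ − L₁ = 1.9217 − 1.9126 = 9.10×10⁻³ m
α₁L₁ − α₂L₂ = 19×10⁻⁶×1.9126 − 8.6×10⁻⁶×1.9217 = 1.981278×10⁻⁵ m/K
ΔT = 9.10×10⁻³ / 1.981278×10⁻⁵ = 459.300 K
T = 13.2 + 459.300 = 472.500 °C

T = 472.5 °C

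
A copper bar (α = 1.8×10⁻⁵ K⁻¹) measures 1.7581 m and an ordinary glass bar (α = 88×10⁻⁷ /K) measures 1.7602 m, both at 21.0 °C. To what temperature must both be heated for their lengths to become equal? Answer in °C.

Equal length when α₁L₁ΔT − α₂L₂ΔT = L₂ − L₁ = 2.10×10⁻³ m
α₁L₁ = 3.16458×10⁻⁵, α₂L₂ = 1.548976×10⁻⁵ → Δ(αL) = 1.615604×10⁻⁵ m/K
ΔT = 2.10×10⁻³ / 1.615604×10⁻⁵ = 129.982 K, so T = 21.0 + 129.982 = 150.982 °C

T = 151.0 °C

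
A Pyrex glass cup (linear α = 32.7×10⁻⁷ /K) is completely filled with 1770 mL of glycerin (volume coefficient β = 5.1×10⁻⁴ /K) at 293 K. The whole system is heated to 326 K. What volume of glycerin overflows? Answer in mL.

29.2 mL

The cup also expands: β_container ≈ 3α = 9.81×10⁻⁶ /K
Net overflow = V₀(β_liq − 3α_cont)ΔT
β − 3α = 5.10×10⁻⁴ − 9.81×10⁻⁶ = 5.0019×10⁻⁴ /K; ΔT = 33 K
ΔV = 1770 × 5.0019×10⁻⁴ × 33 = 29.2 mL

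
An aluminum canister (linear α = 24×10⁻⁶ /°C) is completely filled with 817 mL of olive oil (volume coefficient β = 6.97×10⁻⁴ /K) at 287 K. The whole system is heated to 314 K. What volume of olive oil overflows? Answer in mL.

The canister also expands: β_container ≈ 3α = 7.2×10⁻⁵ /K
Net overflow = V₀(β_liq − 3α_cont)ΔT
β − 3α = 6.97×10⁻⁴ − 7.2×10⁻⁵ = 6.25×10⁻⁴ /K; ΔT = 27 K
ΔV = 817 × 6.25×10⁻⁴ × 27 = 13.8 mL

13.8 mL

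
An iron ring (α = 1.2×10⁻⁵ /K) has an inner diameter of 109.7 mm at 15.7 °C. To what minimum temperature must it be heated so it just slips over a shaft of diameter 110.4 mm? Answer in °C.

Required Δd = 110.4 − 109.7 = 0.7 mm
Δd = αd₀ΔT ⇒ ΔT = Δd/(αd₀) = 0.7 / (1.2×10⁻⁵ × 109.7) = 531.75 K
T_min = 15.7 + 531.75 = 547.45 °C

T = 547 °C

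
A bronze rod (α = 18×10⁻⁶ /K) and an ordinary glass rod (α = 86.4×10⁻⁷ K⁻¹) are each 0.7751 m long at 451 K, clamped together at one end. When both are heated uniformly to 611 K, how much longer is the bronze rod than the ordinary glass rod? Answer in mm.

ΔT = 160 K
bronze: ΔL = 18×10⁻⁶ × 0.7751 m × 160 = 2.2323×10⁻³ m = 2.2323 mm
ordinary glass: ΔL = 86.4×10⁻⁷ × 0.7751 m × 160 = 1.0715×10⁻³ m = 1.0715 mm
difference = 2.2323 − 1.0715 = 1.1608 mm

1.16 mm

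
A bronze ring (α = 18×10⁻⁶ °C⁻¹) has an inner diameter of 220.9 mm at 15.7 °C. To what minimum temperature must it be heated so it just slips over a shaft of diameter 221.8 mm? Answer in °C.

Required Δd = 221.8 − 220.9 = 0.9 mm
Δd = αd₀ΔT ⇒ ΔT = Δd/(αd₀) = 0.9 / (18×10⁻⁶ × 220.9) = 226.35 K
T_min = 15.7 + 226.35 = 242.05 °C

T = 242 °C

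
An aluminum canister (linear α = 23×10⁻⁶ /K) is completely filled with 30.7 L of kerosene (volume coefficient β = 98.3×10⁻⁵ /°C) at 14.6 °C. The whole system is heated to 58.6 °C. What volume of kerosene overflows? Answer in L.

1.23 L

The canister also expands: β_container ≈ 3α = 6.9×10⁻⁵ /K
Net overflow = V₀(β_liq − 3α_cont)ΔT
β − 3α = 9.83×10⁻⁴ − 6.9×10⁻⁵ = 9.14×10⁻⁴ /K; ΔT = 44.0 K
ΔV = 30.7 × 9.14×10⁻⁴ × 44.0 = 1.23 L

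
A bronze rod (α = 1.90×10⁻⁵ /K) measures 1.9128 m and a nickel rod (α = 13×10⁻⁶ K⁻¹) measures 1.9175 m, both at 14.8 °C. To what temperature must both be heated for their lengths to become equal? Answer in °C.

Equal length when α₁L₁ΔT − α₂L₂ΔT = L₂ − L₁ = 4.70×10⁻³ m
α₁L₁ = 3.63432×10⁻⁵, α₂L₂ = 2.49275×10⁻⁵ → Δ(αL) = 1.14157×10⁻⁵ m/K
ΔT = 4.70×10⁻³ / 1.14157×10⁻⁵ = 411.714 K, so T = 14.8 + 411.714 = 426.514 °C

T = 426.5 °C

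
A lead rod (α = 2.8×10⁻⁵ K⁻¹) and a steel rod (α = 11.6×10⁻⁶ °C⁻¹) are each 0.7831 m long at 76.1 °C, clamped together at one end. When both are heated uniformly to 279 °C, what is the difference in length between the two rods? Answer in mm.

ΔT = 202.9 K
lead: ΔL = 2.8×10⁻⁵ × 0.7831 m × 202.9 = 4.4489×10⁻³ m = 4.4489 mm
steel: ΔL = 11.6×10⁻⁶ × 0.7831 m × 202.9 = 1.8431×10⁻³ m = 1.8431 mm
difference = 4.4489 − 1.8431 = 2.6058 mm

2.61 mm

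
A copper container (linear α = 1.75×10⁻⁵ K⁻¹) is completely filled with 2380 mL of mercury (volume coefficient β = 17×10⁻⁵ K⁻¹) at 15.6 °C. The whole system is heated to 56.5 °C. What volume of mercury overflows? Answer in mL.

The container also expands: β_container ≈ 3α = 5.25×10⁻⁵ /K
Net overflow = V₀(β_liq − 3α_cont)ΔT
β − 3α = 1.70×10⁻⁴ − 5.25×10⁻⁵ = 1.175×10⁻⁴ /K; ΔT = 40.9 K
ΔV = 2380 × 1.175×10⁻⁴ × 40.9 = 11.4 mL

11.4 mL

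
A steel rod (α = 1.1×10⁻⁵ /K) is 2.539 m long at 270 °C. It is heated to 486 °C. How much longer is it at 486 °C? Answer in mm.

ΔL = 6.03 mm

|ΔT| = |486 − 270| = 216 K
ΔL = αL₀ΔT = (1.1×10⁻⁵)(2.539)(216) = 6.03×10⁻³ m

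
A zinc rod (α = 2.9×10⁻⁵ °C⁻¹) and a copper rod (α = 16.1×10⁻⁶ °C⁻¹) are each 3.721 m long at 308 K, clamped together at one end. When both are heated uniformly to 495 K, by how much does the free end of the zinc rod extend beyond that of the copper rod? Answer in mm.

8.98 mm

ΔT = 187 K
zinc: ΔL = 2.9×10⁻⁵ × 3.721 m × 187 = 2.0179×10⁻² m = 20.179 mm
copper: ΔL = 16.1×10⁻⁶ × 3.721 m × 187 = 1.1203×10⁻² m = 11.203 mm
difference = 20.179 − 11.203 = 8.976 mm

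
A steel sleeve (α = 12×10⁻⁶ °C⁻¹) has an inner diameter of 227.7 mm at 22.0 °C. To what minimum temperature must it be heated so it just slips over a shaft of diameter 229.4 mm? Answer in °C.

T = 644 °C

Required Δd = 229.4 − 227.7 = 1.7 mm
Δd = αd₀ΔT ⇒ ΔT = Δd/(αd₀) = 1.7 / (12×10⁻⁶ × 227.7) = 622.16 K
T_min = 22.0 + 622.16 = 644.16 °C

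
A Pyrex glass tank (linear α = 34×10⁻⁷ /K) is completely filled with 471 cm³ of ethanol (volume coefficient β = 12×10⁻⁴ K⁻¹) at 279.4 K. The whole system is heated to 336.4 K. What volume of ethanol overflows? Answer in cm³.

31.9 cm³

The tank also expands: β_container ≈ 3α = 1.02×10⁻⁵ /K
Net overflow = V₀(β_liq − 3α_cont)ΔT
β − 3α = 1.20×10⁻³ − 1.02×10⁻⁵ = 1.1898×10⁻³ /K; ΔT = 57.0 K
ΔV = 471 × 1.1898×10⁻³ × 57.0 = 31.9 cm³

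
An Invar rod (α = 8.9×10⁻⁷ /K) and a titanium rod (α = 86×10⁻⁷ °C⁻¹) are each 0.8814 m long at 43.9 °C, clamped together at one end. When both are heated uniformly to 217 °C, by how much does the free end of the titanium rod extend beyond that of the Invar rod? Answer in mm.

1.18 mm

ΔT = 173.1 K
Invar: ΔL = 8.9×10⁻⁷ × 0.8814 m × 173.1 = 1.3579×10⁻⁴ m = 0.13579 mm
titanium: ΔL = 86×10⁻⁷ × 0.8814 m × 173.1 = 1.3121×10⁻³ m = 1.3121 mm
difference = 1.3121 − 0.13579 = 1.17631 mm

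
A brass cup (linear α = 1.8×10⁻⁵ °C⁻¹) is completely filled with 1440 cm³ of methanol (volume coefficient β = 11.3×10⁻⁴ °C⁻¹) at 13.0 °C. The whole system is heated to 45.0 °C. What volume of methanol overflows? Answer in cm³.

The cup also expands: β_container ≈ 3α = 5.4×10⁻⁵ /K
Net overflow = V₀(β_liq − 3α_cont)ΔT
β − 3α = 1.13×10⁻³ − 5.4×10⁻⁵ = 1.076×10⁻³ /K; ΔT = 32.0 K
ΔV = 1440 × 1.076×10⁻³ × 32.0 = 49.6 cm³

49.6 cm³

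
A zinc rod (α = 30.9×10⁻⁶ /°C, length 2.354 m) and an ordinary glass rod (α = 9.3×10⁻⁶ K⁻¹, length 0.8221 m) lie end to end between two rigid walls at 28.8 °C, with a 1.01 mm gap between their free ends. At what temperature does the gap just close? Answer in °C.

T = 41.4 °C

Gap closes when ΔL₁ + ΔL₂ = 1.01 mm = 1.01×10⁻³ m
(α₁L₁ + α₂L₂)ΔT = g
α₁L₁ + α₂L₂ = 30.9×10⁻⁶×2.354 + 9.3×10⁻⁶×0.8221 = 8.038413×10⁻⁵ m/K
ΔT = 1.01×10⁻³ / 8.038413×10⁻⁵ = 12.565 K
T = 28.8 + 12.565 = 41.365 °C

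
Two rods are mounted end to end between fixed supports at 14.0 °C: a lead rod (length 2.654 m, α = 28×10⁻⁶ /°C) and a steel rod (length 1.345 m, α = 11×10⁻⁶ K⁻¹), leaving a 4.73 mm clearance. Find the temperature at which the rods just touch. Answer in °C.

Gap closes when ΔL₁ + ΔL₂ = 4.73 mm = 4.73×10⁻³ m
(α₁L₁ + α₂L₂)ΔT = g
α₁L₁ + α₂L₂ = 28×10⁻⁶×2.654 + 11×10⁻⁶×1.345 = 8.9107×10⁻⁵ m/K
ΔT = 4.73×10⁻³ / 8.9107×10⁻⁵ = 53.082 K
T = 14.0 + 53.082 = 67.082 °C

T = 67.1 °C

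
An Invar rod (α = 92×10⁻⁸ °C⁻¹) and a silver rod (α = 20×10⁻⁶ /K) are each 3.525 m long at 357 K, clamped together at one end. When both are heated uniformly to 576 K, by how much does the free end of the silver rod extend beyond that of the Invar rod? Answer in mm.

ΔT = 219 K
Invar: ΔL = 92×10⁻⁸ × 3.525 m × 219 = 7.1022×10⁻⁴ m = 0.71022 mm
silver: ΔL = 20×10⁻⁶ × 3.525 m × 219 = 1.5439×10⁻² m = 15.439 mm
difference = 15.439 − 0.71022 = 14.72878 mm

14.7 mm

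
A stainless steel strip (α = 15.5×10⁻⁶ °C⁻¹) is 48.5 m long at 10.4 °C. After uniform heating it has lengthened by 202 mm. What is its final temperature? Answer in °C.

T = 279 °C

ΔL = αL₀ΔT ⇒ ΔT = ΔL / (αL₀)
ΔT = 202×10⁻³ m / (15.5×10⁻⁶ × 48.5 m) = 268.71 K
T = 10.4 + 268.71 = 279.11 °C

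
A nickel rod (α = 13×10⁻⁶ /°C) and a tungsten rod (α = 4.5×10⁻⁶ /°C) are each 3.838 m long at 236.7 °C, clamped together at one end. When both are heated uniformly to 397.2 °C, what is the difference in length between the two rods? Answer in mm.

ΔT = 160.5 K
nickel: ΔL = 13×10⁻⁶ × 3.838 m × 160.5 = 8.0080×10⁻³ m = 8.0080 mm
tungsten: ΔL = 4.5×10⁻⁶ × 3.838 m × 160.5 = 2.7720×10⁻³ m = 2.7720 mm
difference = 8.0080 − 2.7720 = 5.236 mm

5.24 mm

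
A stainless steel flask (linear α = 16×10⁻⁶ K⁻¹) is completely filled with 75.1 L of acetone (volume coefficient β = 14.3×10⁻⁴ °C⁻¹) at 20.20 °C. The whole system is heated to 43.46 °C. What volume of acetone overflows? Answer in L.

The flask also expands: β_container ≈ 3α = 4.8×10⁻⁵ /K
Net overflow = V₀(β_liq − 3α_cont)ΔT
β − 3α = 1.43×10⁻³ − 4.8×10⁻⁵ = 1.382×10⁻³ /K; ΔT = 23.26 K
ΔV = 75.1 × 1.382×10⁻³ × 23.26 = 2.41 L

2.41 L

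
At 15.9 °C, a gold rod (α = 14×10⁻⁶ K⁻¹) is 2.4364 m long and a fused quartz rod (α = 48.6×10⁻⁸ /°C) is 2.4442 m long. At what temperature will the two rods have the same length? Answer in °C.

L₁(1 + α₁ΔT) = L₂(1 + α₂ΔT) ⇒ ΔT = (L₂ − L₁)/(α₁L₁ − α₂L₂)
L₂ − L₁ = 2.4442 − 2.4364 = 7.80×10⁻³ m
α₁L₁ − α₂L₂ = 14×10⁻⁶×2.4364 − 48.6×10⁻⁸×2.4442 = 3.29217188×10⁻⁵ m/K
ΔT = 7.80×10⁻³ / 3.29217188×10⁻⁵ = 236.926 K
T = 15.9 + 236.926 = 252.826 °C

T = 252.8 °C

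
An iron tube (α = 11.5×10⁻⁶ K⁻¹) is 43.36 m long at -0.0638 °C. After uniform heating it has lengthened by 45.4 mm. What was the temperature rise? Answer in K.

ΔT = 91.0 K

ΔL = αL₀ΔT ⇒ ΔT = ΔL / (αL₀)
ΔT = 45.4×10⁻³ m / (11.5×10⁻⁶ × 43.36 m) = 91.048 K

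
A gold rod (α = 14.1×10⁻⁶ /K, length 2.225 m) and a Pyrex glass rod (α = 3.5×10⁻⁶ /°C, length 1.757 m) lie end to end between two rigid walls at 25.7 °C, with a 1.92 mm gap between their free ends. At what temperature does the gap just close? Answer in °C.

T = 76.9 °C

α₁L₁ = 3.13725×10⁻⁵ m/K, α₂L₂ = 6.1495×10⁻⁶ m/K → total 3.7522×10⁻⁵ m/K
ΔT = g/(α₁L₁+α₂L₂) = 1.92×10⁻³ / 3.7522×10⁻⁵ = 51.170 K
T = 25.7 + 51.170 = 76.870 °C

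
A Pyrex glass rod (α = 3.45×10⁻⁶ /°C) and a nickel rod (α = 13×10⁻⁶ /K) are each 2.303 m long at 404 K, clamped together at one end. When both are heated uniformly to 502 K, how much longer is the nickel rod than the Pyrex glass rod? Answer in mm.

2.16 mm

ΔT = 98 K
Pyrex glass: ΔL = 3.45×10⁻⁶ × 2.303 m × 98 = 7.7864×10⁻⁴ m = 0.77864 mm
nickel: ΔL = 13×10⁻⁶ × 2.303 m × 98 = 2.9340×10⁻³ m = 2.9340 mm
difference = 2.9340 − 0.77864 = 2.15536 mm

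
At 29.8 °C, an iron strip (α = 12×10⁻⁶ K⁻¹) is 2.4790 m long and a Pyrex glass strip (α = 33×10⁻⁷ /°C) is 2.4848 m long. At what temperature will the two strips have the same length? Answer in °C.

L₁(1 + α₁ΔT) = L₂(1 + α₂ΔT) ⇒ ΔT = (L₂ − L₁)/(α₁L₁ − α₂L₂)
L₂ − L₁ = 2.4848 − 2.4790 = 5.80×10⁻³ m
α₁L₁ − α₂L₂ = 12×10⁻⁶×2.4790 − 33×10⁻⁷×2.4848 = 2.154816×10⁻⁵ m/K
ΔT = 5.80×10⁻³ / 2.154816×10⁻⁵ = 269.165 K
T = 29.8 + 269.165 = 298.965 °C

T = 299.0 °C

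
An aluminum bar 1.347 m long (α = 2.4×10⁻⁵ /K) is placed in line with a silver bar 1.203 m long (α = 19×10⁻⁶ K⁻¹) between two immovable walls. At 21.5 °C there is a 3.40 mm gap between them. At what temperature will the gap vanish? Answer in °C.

T = 83.1 °C

α₁L₁ = 3.2328×10⁻⁵ m/K, α₂L₂ = 2.2857×10⁻⁵ m/K → total 5.5185×10⁻⁵ m/K
ΔT = g/(α₁L₁+α₂L₂) = 3.40×10⁻³ / 5.5185×10⁻⁵ = 61.611 K
T = 21.5 + 61.611 = 83.111 °C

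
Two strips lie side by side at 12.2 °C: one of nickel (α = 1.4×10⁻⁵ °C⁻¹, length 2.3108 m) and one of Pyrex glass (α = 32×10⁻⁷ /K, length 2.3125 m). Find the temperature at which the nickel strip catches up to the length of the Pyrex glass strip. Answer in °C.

T = 80.33 °C

L₁(1 + α₁ΔT) = L₂(1 + α₂ΔT) ⇒ ΔT = (L₂ − L₁)/(α₁L₁ − α₂L₂)
L₂ − L₁ = 2.3125 − 2.3108 = 1.70×10⁻³ m
α₁L₁ − α₂L₂ = 1.4×10⁻⁵×2.3108 − 32×10⁻⁷×2.3125 = 2.49512×10⁻⁵ m/K
ΔT = 1.70×10⁻³ / 2.49512×10⁻⁵ = 68.1330 K
T = 12.2 + 68.1330 = 80.3330 °C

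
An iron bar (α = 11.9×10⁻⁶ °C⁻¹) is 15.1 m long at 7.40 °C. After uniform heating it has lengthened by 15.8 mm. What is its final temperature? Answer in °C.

ΔL = αL₀ΔT ⇒ ΔT = ΔL / (αL₀)
ΔT = 15.8×10⁻³ m / (11.9×10⁻⁶ × 15.1 m) = 87.929 K
T = 7.40 + 87.929 = 95.329 °C

T = 95.3 °C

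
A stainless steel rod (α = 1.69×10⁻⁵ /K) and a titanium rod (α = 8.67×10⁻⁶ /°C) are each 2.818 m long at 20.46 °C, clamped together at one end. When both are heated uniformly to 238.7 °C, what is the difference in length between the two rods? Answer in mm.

5.06 mm

ΔT = 218.24 K
stainless steel: ΔL = 1.69×10⁻⁵ × 2.818 m × 218.24 = 1.0394×10⁻² m = 10.394 mm
titanium: ΔL = 8.67×10⁻⁶ × 2.818 m × 218.24 = 5.3321×10⁻³ m = 5.3321 mm
difference = 10.394 − 5.3321 = 5.0619 mm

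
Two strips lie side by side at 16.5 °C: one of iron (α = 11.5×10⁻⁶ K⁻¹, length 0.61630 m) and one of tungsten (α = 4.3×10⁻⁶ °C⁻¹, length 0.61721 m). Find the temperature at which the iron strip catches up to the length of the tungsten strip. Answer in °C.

T = 221.8 °C

Equal length when α₁L₁ΔT − α₂L₂ΔT = L₂ − L₁ = 9.10×10⁻⁴ m
α₁L₁ = 7.08745×10⁻⁶, α₂L₂ = 2.654003×10⁻⁶ → Δ(αL) = 4.433447×10⁻⁶ m/K
ΔT = 9.10×10⁻⁴ / 4.433447×10⁻⁶ = 205.258 K, so T = 16.5 + 205.258 = 221.758 °C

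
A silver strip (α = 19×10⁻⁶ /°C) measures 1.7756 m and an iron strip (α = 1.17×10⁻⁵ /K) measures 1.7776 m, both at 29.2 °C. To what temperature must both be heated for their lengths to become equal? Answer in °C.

L₁(1 + α₁ΔT) = L₂(1 + α₂ΔT) ⇒ ΔT = (L₂ − L₁)/(α₁L₁ − α₂L₂)
L₂ − L₁ = 1.7776 − 1.7756 = 2.00×10⁻³ m
α₁L₁ − α₂L₂ = 19×10⁻⁶×1.7756 − 1.17×10⁻⁵×1.7776 = 1.293848×10⁻⁵ m/K
ΔT = 2.00×10⁻³ / 1.293848×10⁻⁵ = 154.578 K
T = 29.2 + 154.578 = 183.778 °C

T = 183.8 °C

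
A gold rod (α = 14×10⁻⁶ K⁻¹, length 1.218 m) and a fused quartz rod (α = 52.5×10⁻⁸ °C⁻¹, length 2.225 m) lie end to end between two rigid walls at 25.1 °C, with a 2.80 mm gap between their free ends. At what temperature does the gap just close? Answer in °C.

T = 179 °C

Gap closes when ΔL₁ + ΔL₂ = 2.80 mm = 2.80×10⁻³ m
(α₁L₁ + α₂L₂)ΔT = g
α₁L₁ + α₂L₂ = 14×10⁻⁶×1.218 + 52.5×10⁻⁸×2.225 = 1.8220125×10⁻⁵ m/K
ΔT = 2.80×10⁻³ / 1.8220125×10⁻⁵ = 153.68 K
T = 25.1 + 153.68 = 178.78 °C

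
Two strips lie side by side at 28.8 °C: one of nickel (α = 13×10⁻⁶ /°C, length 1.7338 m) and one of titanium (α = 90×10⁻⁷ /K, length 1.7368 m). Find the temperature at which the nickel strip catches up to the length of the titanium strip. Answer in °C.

Equal length when α₁L₁ΔT − α₂L₂ΔT = L₂ − L₁ = 3.00×10⁻³ m
α₁L₁ = 2.25394×10⁻⁵, α₂L₂ = 1.56312×10⁻⁵ → Δ(αL) = 6.9082×10⁻⁶ m/K
ΔT = 3.00×10⁻³ / 6.9082×10⁻⁶ = 434.267 K, so T = 28.8 + 434.267 = 463.067 °C

T = 463.1 °C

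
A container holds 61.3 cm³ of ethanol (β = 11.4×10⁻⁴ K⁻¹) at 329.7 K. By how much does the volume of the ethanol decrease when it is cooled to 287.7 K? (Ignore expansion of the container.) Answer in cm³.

|ΔT| = |287.7 − 329.7| = 42.0 K
ΔV = βV₀ΔT = (11.4×10⁻⁴)(61.3)(42.0) = 2.94 cm³

ΔV = 2.94 cm³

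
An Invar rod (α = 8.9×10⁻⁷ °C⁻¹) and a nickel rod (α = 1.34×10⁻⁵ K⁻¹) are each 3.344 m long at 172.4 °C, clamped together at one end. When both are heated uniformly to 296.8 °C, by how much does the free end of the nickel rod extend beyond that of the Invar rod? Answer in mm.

ΔT = 124.4 K
Invar: ΔL = 8.9×10⁻⁷ × 3.344 m × 124.4 = 3.7023×10⁻⁴ m = 0.37023 mm
nickel: ΔL = 1.34×10⁻⁵ × 3.344 m × 124.4 = 5.5743×10⁻³ m = 5.5743 mm
difference = 5.5743 − 0.37023 = 5.20407 mm

5.20 mm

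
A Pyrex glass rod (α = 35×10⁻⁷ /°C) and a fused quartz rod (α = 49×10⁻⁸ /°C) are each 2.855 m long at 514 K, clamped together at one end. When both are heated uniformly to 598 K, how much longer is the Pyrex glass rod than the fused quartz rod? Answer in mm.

0.722 mm

ΔT = 84 K
Pyrex glass: ΔL = 35×10⁻⁷ × 2.855 m × 84 = 8.3937×10⁻⁴ m = 0.83937 mm
fused quartz: ΔL = 49×10⁻⁸ × 2.855 m × 84 = 1.1751×10⁻⁴ m = 0.11751 mm
difference = 0.83937 − 0.11751 = 0.72186 mm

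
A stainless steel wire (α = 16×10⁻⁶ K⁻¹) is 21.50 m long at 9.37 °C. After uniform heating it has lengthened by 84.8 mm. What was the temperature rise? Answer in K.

ΔT = 247 K

ΔL = αL₀ΔT ⇒ ΔT = ΔL / (αL₀)
ΔT = 84.8×10⁻³ m / (16×10⁻⁶ × 21.50 m) = 246.51 K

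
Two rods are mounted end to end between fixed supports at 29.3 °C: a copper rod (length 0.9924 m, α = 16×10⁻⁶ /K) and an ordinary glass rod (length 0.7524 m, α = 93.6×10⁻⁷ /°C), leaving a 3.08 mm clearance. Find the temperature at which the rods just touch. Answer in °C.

T = 164 °C

Gap closes when ΔL₁ + ΔL₂ = 3.08 mm = 3.08×10⁻³ m
(α₁L₁ + α₂L₂)ΔT = g
α₁L₁ + α₂L₂ = 16×10⁻⁶×0.9924 + 93.6×10⁻⁷×0.7524 = 2.2920864×10⁻⁵ m/K
ΔT = 3.08×10⁻³ / 2.2920864×10⁻⁵ = 134.38 K
T = 29.3 + 134.38 = 163.68 °C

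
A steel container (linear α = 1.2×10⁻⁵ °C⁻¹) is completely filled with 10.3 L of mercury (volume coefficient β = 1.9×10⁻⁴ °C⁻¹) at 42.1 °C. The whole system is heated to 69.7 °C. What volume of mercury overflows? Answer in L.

0.0438 L

The container also expands: β_container ≈ 3α = 3.6×10⁻⁵ /K
Net overflow = V₀(β_liq − 3α_cont)ΔT
β − 3α = 1.90×10⁻⁴ − 3.6×10⁻⁵ = 1.54×10⁻⁴ /K; ΔT = 27.6 K
ΔV = 10.3 × 1.54×10⁻⁴ × 27.6 = 0.0438 L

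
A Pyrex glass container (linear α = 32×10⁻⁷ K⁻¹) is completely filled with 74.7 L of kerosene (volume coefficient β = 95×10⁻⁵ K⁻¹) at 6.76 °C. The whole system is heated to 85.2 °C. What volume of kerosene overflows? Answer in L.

5.51 L

The container also expands: β_container ≈ 3α = 9.6×10⁻⁶ /K
Net overflow = V₀(β_liq − 3α_cont)ΔT
β − 3α = 9.50×10⁻⁴ − 9.6×10⁻⁶ = 9.404×10⁻⁴ /K; ΔT = 78.44 K
ΔV = 74.7 × 9.404×10⁻⁴ × 78.44 = 5.51 L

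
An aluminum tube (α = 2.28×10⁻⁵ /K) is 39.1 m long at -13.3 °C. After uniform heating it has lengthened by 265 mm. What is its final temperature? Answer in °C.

T = 284 °C

ΔL = αL₀ΔT ⇒ ΔT = ΔL / (αL₀)
ΔT = 265×10⁻³ m / (2.28×10⁻⁵ × 39.1 m) = 297.26 K
T = -13.3 + 297.26 = 283.96 °C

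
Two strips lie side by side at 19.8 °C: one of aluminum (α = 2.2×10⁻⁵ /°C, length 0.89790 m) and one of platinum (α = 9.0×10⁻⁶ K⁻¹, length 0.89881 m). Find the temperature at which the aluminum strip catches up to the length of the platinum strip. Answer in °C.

T = 97.81 °C

Equal length when α₁L₁ΔT − α₂L₂ΔT = L₂ − L₁ = 9.10×10⁻⁴ m
α₁L₁ = 1.97538×10⁻⁵, α₂L₂ = 8.08929×10⁻⁶ → Δ(αL) = 1.166451×10⁻⁵ m/K
ΔT = 9.10×10⁻⁴ / 1.166451×10⁻⁵ = 78.0144 K, so T = 19.8 + 78.0144 = 97.8144 °C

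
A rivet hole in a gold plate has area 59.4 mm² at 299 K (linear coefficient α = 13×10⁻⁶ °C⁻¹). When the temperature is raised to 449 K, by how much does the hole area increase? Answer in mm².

Area coefficient ≈ 2α; |ΔT| = 150 K
ΔA = 2αA₀ΔT = 2(13×10⁻⁶)(59.4)(150) = 0.232 mm²

ΔA = 0.232 mm²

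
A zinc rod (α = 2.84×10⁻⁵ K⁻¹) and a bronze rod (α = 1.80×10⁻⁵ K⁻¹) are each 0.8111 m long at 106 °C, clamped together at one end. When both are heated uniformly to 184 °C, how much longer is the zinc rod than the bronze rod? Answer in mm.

ΔT = 78 K
zinc: ΔL = 2.84×10⁻⁵ × 0.8111 m × 78 = 1.7967×10⁻³ m = 1.7967 mm
bronze: ΔL = 1.80×10⁻⁵ × 0.8111 m × 78 = 1.1388×10⁻³ m = 1.1388 mm
difference = 1.7967 − 1.1388 = 0.6579 mm

0.658 mm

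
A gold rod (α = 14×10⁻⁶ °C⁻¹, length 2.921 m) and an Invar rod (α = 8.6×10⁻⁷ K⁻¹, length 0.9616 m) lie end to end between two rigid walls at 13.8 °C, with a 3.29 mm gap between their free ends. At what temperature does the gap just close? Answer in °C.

Gap closes when ΔL₁ + ΔL₂ = 3.29 mm = 3.29×10⁻³ m
(α₁L₁ + α₂L₂)ΔT = g
α₁L₁ + α₂L₂ = 14×10⁻⁶×2.921 + 8.6×10⁻⁷×0.9616 = 4.1720976×10⁻⁵ m/K
ΔT = 3.29×10⁻³ / 4.1720976×10⁻⁵ = 78.857 K
T = 13.8 + 78.857 = 92.657 °C

T = 92.7 °C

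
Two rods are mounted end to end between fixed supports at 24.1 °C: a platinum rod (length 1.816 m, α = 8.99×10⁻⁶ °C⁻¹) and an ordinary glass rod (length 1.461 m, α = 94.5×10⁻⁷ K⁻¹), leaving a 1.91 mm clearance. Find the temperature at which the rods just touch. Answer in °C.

T = 87.5 °C

Gap closes when ΔL₁ + ΔL₂ = 1.91 mm = 1.91×10⁻³ m
(α₁L₁ + α₂L₂)ΔT = g
α₁L₁ + α₂L₂ = 8.99×10⁻⁶×1.816 + 94.5×10⁻⁷×1.461 = 3.013229×10⁻⁵ m/K
ΔT = 1.91×10⁻³ / 3.013229×10⁻⁵ = 63.387 K
T = 24.1 + 63.387 = 87.487 °C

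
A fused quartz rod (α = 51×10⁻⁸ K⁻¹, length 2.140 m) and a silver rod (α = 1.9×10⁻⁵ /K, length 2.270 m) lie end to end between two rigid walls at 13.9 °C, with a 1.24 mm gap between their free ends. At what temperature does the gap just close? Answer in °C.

Gap closes when ΔL₁ + ΔL₂ = 1.24 mm = 1.24×10⁻³ m
(α₁L₁ + α₂L₂)ΔT = g
α₁L₁ + α₂L₂ = 51×10⁻⁸×2.140 + 1.9×10⁻⁵×2.270 = 4.42214×10⁻⁵ m/K
ΔT = 1.24×10⁻³ / 4.42214×10⁻⁵ = 28.041 K
T = 13.9 + 28.041 = 41.941 °C

T = 41.9 °C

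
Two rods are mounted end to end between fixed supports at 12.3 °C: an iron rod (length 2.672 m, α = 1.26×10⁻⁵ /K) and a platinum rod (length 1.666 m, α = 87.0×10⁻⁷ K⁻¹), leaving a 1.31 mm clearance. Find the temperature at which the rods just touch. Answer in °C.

T = 39.5 °C

Gap closes when ΔL₁ + ΔL₂ = 1.31 mm = 1.31×10⁻³ m
(α₁L₁ + α₂L₂)ΔT = g
α₁L₁ + α₂L₂ = 1.26×10⁻⁵×2.672 + 87.0×10⁻⁷×1.666 = 4.81614×10⁻⁵ m/K
ΔT = 1.31×10⁻³ / 4.81614×10⁻⁵ = 27.200 K
T = 12.3 + 27.200 = 39.500 °C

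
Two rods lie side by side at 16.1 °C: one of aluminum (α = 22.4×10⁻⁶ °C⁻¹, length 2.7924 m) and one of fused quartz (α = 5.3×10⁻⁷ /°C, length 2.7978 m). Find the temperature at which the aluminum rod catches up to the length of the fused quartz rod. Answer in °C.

T = 104.5 °C

L₁(1 + α₁ΔT) = L₂(1 + α₂ΔT) ⇒ ΔT = (L₂ − L₁)/(α₁L₁ − α₂L₂)
L₂ − L₁ = 2.7978 − 2.7924 = 5.40×10⁻³ m
α₁L₁ − α₂L₂ = 22.4×10⁻⁶×2.7924 − 5.3×10⁻⁷×2.7978 = 6.1066926×10⁻⁵ m/K
ΔT = 5.40×10⁻³ / 6.1066926×10⁻⁵ = 88.428 K
T = 16.1 + 88.428 = 104.528 °C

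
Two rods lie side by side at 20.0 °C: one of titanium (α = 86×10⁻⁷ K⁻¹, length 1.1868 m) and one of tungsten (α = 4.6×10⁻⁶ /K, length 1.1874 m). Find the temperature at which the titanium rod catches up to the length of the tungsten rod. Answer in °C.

Equal length when α₁L₁ΔT − α₂L₂ΔT = L₂ − L₁ = 6.00×10⁻⁴ m
α₁L₁ = 1.020648×10⁻⁵, α₂L₂ = 5.46204×10⁻⁶ → Δ(αL) = 4.74444×10⁻⁶ m/K
ΔT = 6.00×10⁻⁴ / 4.74444×10⁻⁶ = 126.464 K, so T = 20.0 + 126.464 = 146.464 °C

T = 146.5 °C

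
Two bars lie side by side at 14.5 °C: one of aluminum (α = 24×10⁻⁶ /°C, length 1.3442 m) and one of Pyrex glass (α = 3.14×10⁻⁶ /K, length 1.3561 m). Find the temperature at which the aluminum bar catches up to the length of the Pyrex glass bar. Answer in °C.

L₁(1 + α₁ΔT) = L₂(1 + α₂ΔT) ⇒ ΔT = (L₂ − L₁)/(α₁L₁ − α₂L₂)
L₂ − L₁ = 1.3561 − 1.3442 = 1.19×10⁻² m
α₁L₁ − α₂L₂ = 24×10⁻⁶×1.3442 − 3.14×10⁻⁶×1.3561 = 2.8002646×10⁻⁵ m/K
ΔT = 1.19×10⁻² / 2.8002646×10⁻⁵ = 424.960 K
T = 14.5 + 424.960 = 439.460 °C

T = 439.5 °C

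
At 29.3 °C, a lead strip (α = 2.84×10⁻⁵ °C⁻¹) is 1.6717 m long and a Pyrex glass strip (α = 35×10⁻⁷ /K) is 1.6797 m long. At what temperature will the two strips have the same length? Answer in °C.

Equal length when α₁L₁ΔT − α₂L₂ΔT = L₂ − L₁ = 8.00×10⁻³ m
α₁L₁ = 4.747628×10⁻⁵, α₂L₂ = 5.87895×10⁻⁶ → Δ(αL) = 4.159733×10⁻⁵ m/K
ΔT = 8.00×10⁻³ / 4.159733×10⁻⁵ = 192.320 K, so T = 29.3 + 192.320 = 221.620 °C

T = 221.6 °C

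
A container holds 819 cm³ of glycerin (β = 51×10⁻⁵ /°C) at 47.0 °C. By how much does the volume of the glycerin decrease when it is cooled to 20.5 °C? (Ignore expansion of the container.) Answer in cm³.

|ΔT| = |20.5 − 47.0| = 26.5 K
ΔV = βV₀ΔT = (51×10⁻⁵)(819)(26.5) = 11.1 cm³

ΔV = 11.1 cm³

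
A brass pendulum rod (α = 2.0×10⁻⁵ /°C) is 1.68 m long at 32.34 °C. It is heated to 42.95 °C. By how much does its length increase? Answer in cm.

|ΔT| = |42.95 − 32.34| = 10.61 K
ΔL = αL₀ΔT = (2.0×10⁻⁵)(1.68)(10.61) = 3.56×10⁻⁴ m

ΔL = 0.0356 cm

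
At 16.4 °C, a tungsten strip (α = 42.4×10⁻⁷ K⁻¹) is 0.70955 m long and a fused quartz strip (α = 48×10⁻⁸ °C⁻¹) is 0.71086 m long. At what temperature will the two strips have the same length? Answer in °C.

L₁(1 + α₁ΔT) = L₂(1 + α₂ΔT) ⇒ ΔT = (L₂ − L₁)/(α₁L₁ − α₂L₂)
L₂ − L₁ = 0.71086 − 0.70955 = 1.31×10⁻³ m
α₁L₁ − α₂L₂ = 42.4×10⁻⁷×0.70955 − 48×10⁻⁸×0.71086 = 2.6672792×10⁻⁶ m/K
ΔT = 1.31×10⁻³ / 2.6672792×10⁻⁶ = 491.137 K
T = 16.4 + 491.137 = 507.537 °C

T = 507.5 °C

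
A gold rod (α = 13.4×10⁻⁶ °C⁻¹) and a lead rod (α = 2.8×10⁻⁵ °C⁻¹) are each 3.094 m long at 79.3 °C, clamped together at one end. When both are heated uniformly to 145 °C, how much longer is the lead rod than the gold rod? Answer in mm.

2.97 mm

ΔT = 65.7 K
gold: ΔL = 13.4×10⁻⁶ × 3.094 m × 65.7 = 2.7239×10⁻³ m = 2.7239 mm
lead: ΔL = 2.8×10⁻⁵ × 3.094 m × 65.7 = 5.6917×10⁻³ m = 5.6917 mm
difference = 5.6917 − 2.7239 = 2.9678 mm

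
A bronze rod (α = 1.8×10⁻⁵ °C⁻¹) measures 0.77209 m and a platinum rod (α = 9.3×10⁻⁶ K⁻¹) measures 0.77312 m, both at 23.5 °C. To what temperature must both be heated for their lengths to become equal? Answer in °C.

L₁(1 + α₁ΔT) = L₂(1 + α₂ΔT) ⇒ ΔT = (L₂ − L₁)/(α₁L₁ − α₂L₂)
L₂ − L₁ = 0.77312 − 0.77209 = 1.03×10⁻³ m
α₁L₁ − α₂L₂ = 1.8×10⁻⁵×0.77209 − 9.3×10⁻⁶×0.77312 = 6.707604×10⁻⁶ m/K
ΔT = 1.03×10⁻³ / 6.707604×10⁻⁶ = 153.557 K
T = 23.5 + 153.557 = 177.057 °C

T = 177.1 °C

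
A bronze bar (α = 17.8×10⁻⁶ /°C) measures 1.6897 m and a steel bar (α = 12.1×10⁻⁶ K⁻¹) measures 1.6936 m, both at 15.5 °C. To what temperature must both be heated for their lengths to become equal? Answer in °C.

L₁(1 + α₁ΔT) = L₂(1 + α₂ΔT) ⇒ ΔT = (L₂ − L₁)/(α₁L₁ − α₂L₂)
L₂ − L₁ = 1.6936 − 1.6897 = 3.90×10⁻³ m
α₁L₁ − α₂L₂ = 17.8×10⁻⁶×1.6897 − 12.1×10⁻⁶×1.6936 = 9.5841×10⁻⁶ m/K
ΔT = 3.90×10⁻³ / 9.5841×10⁻⁶ = 406.924 K
T = 15.5 + 406.924 = 422.424 °C

T = 422.4 °C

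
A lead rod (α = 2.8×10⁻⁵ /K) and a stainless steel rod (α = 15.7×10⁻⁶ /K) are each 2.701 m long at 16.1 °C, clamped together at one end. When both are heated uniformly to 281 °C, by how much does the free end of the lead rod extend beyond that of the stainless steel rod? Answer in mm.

ΔT = 264.9 K
lead: ΔL = 2.8×10⁻⁵ × 2.701 m × 264.9 = 2.0034×10⁻² m = 20.034 mm
stainless steel: ΔL = 15.7×10⁻⁶ × 2.701 m × 264.9 = 1.1233×10⁻² m = 11.233 mm
difference = 20.034 − 11.233 = 8.801 mm

8.80 mm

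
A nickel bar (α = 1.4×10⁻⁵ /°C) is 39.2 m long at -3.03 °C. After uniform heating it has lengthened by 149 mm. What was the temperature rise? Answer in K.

ΔT = 272 K

ΔL = αL₀ΔT ⇒ ΔT = ΔL / (αL₀)
ΔT = 149×10⁻³ m / (1.4×10⁻⁵ × 39.2 m) = 271.50 K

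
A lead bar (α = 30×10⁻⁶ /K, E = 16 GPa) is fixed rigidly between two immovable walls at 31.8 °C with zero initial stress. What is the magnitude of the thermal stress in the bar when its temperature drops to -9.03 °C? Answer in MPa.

σ = 19.6 MPa

Fully constrained: the free strain ε = αΔT is blocked, so σ = Eε = EαΔT.
|ΔT| = 40.83 K
σ = 16.0×10⁹ × 30×10⁻⁶ × 40.83 = 1.96×10⁷ Pa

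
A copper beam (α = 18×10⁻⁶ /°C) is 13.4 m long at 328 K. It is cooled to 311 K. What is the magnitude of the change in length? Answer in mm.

ΔL = 4.10 mm

|ΔT| = |311 − 328| = 17 K
ΔL = αL₀ΔT = (18×10⁻⁶)(13.4)(17) = 4.10×10⁻³ m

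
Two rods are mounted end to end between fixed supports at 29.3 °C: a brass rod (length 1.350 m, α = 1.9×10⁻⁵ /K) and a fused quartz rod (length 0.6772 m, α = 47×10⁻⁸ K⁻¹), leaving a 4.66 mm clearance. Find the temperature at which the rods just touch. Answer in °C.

T = 209 °C

α₁L₁ = 2.565×10⁻⁵ m/K, α₂L₂ = 3.18284×10⁻⁷ m/K → total 2.5968284×10⁻⁵ m/K
ΔT = g/(α₁L₁+α₂L₂) = 4.66×10⁻³ / 2.5968284×10⁻⁵ = 179.45 K
T = 29.3 + 179.45 = 208.75 °C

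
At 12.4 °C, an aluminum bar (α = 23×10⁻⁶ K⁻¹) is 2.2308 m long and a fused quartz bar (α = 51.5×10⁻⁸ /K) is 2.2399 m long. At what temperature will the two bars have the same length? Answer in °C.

T = 193.8 °C

Equal length when α₁L₁ΔT − α₂L₂ΔT = L₂ − L₁ = 9.10×10⁻³ m
α₁L₁ = 5.13084×10⁻⁵, α₂L₂ = 1.1535485×10⁻⁶ → Δ(αL) = 5.01548515×10⁻⁵ m/K
ΔT = 9.10×10⁻³ / 5.01548515×10⁻⁵ = 181.438 K, so T = 12.4 + 181.438 = 193.838 °C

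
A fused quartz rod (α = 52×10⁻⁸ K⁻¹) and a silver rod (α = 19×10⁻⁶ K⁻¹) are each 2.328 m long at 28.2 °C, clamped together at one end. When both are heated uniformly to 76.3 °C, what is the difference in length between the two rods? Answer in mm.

ΔT = 48.1 K
fused quartz: ΔL = 52×10⁻⁸ × 2.328 m × 48.1 = 5.8228×10⁻⁵ m = 0.058228 mm
silver: ΔL = 19×10⁻⁶ × 2.328 m × 48.1 = 2.1276×10⁻³ m = 2.1276 mm
difference = 2.1276 − 0.058228 = 2.069372 mm

2.07 mm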